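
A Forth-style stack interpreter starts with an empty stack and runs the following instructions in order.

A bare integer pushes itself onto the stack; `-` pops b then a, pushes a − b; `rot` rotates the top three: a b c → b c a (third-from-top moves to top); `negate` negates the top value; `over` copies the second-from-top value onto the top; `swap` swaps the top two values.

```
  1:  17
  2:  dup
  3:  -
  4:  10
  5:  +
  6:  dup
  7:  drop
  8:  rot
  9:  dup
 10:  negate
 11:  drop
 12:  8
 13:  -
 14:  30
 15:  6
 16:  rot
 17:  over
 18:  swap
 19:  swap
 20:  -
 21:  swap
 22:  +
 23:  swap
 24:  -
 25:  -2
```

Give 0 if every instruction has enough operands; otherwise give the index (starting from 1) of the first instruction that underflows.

17   -> [17]
dup  -> [17, 17]
-    -> [0]
10   -> [0, 10]
+    -> [10]
dup  -> [10, 10]
drop -> [10]
rot  — needs 3 operands, stack has 1 → underflow

8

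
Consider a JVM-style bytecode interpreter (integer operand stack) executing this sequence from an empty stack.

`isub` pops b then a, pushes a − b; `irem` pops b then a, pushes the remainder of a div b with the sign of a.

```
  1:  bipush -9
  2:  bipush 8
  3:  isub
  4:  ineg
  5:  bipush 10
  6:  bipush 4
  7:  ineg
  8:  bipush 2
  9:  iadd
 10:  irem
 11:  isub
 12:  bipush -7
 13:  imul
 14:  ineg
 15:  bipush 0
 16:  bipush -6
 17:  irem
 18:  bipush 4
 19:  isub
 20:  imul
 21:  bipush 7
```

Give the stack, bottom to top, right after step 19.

[119, -4]

bipush -9  [-9]
bipush 8   [-9, 8]
isub       [-17]
ineg       [17]
bipush 10  [17, 10]
bipush 4   [17, 10, 4]
ineg       [17, 10, -4]
bipush 2   [17, 10, -4, 2]
iadd       [17, 10, -2]
irem       [17, 0]
isub       [17]
bipush -7  [17, -7]
imul       [-119]
ineg       [119]
bipush 0   [119, 0]
bipush -6  [119, 0, -6]
irem       [119, 0]
bipush 4   [119, 0, 4]
isub       [119, -4]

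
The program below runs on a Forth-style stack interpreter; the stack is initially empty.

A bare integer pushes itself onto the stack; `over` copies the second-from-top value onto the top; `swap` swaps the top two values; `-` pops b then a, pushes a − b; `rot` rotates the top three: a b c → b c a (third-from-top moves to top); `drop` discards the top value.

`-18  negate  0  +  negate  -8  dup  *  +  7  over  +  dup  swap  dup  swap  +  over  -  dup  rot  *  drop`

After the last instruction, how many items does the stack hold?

2

-18     [-18]
negate  [18]
0       [18, 0]
+       [18]
negate  [-18]
-8      [-18, -8]
dup     [-18, -8, -8]
*       [-18, 64]
+       [46]
7       [46, 7]
over    [46, 7, 46]
+       [46, 53]
dup     [46, 53, 53]
swap    [46, 53, 53]
dup     [46, 53, 53, 53]
swap    [46, 53, 53, 53]
+       [46, 53, 106]
over    [46, 53, 106, 53]
-       [46, 53, 53]
dup     [46, 53, 53, 53]
rot     [46, 53, 53, 53]
*       [46, 53, 2809]
drop    [46, 53]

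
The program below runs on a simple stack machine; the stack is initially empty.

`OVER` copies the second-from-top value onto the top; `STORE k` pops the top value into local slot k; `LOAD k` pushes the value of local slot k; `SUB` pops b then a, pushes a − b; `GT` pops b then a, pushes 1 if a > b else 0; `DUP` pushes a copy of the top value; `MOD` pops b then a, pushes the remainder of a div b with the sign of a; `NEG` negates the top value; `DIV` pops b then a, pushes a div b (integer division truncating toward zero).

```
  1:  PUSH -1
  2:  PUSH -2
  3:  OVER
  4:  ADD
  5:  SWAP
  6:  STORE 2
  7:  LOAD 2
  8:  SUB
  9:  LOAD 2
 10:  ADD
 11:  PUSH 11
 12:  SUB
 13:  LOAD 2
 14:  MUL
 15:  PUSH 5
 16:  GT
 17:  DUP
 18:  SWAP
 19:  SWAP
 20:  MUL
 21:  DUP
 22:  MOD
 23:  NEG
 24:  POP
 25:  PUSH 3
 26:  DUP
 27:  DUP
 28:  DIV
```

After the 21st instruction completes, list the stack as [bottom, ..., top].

[1, 1]

PUSH -1 -> [-1]
PUSH -2 -> [-1, -2]
OVER    -> [-1, -2, -1]
ADD     -> [-1, -3]
SWAP    -> [-3, -1]
STORE 2 -> [-3]
LOAD 2  -> [-3, -1]
SUB     -> [-2]
LOAD 2  -> [-2, -1]
ADD     -> [-3]
PUSH 11 -> [-3, 11]
SUB     -> [-14]
LOAD 2  -> [-14, -1]
MUL     -> [14]
PUSH 5  -> [14, 5]
GT      -> [1]
DUP     -> [1, 1]
SWAP    -> [1, 1]
SWAP    -> [1, 1]
MUL     -> [1]
DUP     -> [1, 1]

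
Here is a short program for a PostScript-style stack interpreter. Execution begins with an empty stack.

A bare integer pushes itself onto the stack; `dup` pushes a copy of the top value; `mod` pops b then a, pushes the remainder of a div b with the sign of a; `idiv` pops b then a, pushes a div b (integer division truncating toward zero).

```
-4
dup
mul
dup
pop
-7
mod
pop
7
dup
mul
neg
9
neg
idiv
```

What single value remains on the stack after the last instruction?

-4   -> -4
dup  -> -4 -4
mul  -> 16
dup  -> 16 16
pop  -> 16
-7   -> 16 -7
mod  -> 2
pop  -> (empty)
7    -> 7
dup  -> 7 7
mul  -> 49
neg  -> -49
9    -> -49 9
neg  -> -49 -9
idiv -> 5

5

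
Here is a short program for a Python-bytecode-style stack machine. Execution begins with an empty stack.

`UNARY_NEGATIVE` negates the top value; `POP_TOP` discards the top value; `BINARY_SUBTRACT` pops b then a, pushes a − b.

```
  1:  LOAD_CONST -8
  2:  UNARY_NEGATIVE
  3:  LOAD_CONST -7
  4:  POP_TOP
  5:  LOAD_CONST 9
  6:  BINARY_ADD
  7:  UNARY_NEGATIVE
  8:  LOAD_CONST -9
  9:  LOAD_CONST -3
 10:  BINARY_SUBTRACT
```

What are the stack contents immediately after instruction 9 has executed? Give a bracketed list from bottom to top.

LOAD_CONST -8  → [-8]
UNARY_NEGATIVE → [8]
LOAD_CONST -7  → [8, -7]
POP_TOP        → [8]
LOAD_CONST 9   → [8, 9]
BINARY_ADD     → [17]
UNARY_NEGATIVE → [-17]
LOAD_CONST -9  → [-17, -9]
LOAD_CONST -3  → [-17, -9, -3]

[-17, -9, -3]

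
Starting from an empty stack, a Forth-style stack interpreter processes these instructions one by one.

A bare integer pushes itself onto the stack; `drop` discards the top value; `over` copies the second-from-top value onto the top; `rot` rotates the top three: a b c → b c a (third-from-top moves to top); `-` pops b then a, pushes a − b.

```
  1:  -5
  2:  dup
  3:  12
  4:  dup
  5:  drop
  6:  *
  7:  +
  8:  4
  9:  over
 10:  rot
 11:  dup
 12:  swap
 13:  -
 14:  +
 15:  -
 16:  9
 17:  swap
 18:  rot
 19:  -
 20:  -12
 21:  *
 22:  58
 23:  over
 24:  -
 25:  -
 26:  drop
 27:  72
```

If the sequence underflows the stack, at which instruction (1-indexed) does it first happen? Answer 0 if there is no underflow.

18

-5   → [-5]
dup  → [-5, -5]
12   → [-5, -5, 12]
dup  → [-5, -5, 12, 12]
drop → [-5, -5, 12]
*    → [-5, -60]
+    → [-65]
4    → [-65, 4]
over → [-65, 4, -65]
rot  → [4, -65, -65]
dup  → [4, -65, -65, -65]
swap → [4, -65, -65, -65]
-    → [4, -65, 0]
+    → [4, -65]
-    → [69]
9    → [69, 9]
swap → [9, 69]
rot  — needs 3 operands, stack has 2 → underflow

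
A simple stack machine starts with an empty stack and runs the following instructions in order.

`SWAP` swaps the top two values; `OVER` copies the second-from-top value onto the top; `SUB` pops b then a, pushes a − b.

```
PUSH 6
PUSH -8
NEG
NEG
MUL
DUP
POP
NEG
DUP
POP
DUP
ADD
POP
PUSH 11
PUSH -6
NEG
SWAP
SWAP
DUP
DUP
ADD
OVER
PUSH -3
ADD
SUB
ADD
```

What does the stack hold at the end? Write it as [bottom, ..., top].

[11, 15]

PUSH 6  → 6
PUSH -8 → 6 -8
NEG     → 6 8
NEG     → 6 -8
MUL     → -48
DUP     → -48 -48
POP     → -48
NEG     → 48
DUP     → 48 48
POP     → 48
DUP     → 48 48
ADD     → 96
POP     → (empty)
PUSH 11 → 11
PUSH -6 → 11 -6
NEG     → 11 6
SWAP    → 6 11
SWAP    → 11 6
DUP     → 11 6 6
DUP     → 11 6 6 6
ADD     → 11 6 12
OVER    → 11 6 12 6
PUSH -3 → 11 6 12 6 -3
ADD     → 11 6 12 3
SUB     → 11 6 9
ADD     → 11 15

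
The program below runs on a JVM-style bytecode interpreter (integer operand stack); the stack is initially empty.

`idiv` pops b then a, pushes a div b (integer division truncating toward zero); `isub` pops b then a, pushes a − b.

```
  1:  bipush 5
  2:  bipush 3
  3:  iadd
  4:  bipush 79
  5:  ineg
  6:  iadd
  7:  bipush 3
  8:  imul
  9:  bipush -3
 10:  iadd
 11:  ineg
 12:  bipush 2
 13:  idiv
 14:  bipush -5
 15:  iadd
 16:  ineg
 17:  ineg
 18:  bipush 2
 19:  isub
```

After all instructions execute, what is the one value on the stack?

101

bipush 5  → [5]
bipush 3  → [5, 3]
iadd      → [8]
bipush 79 → [8, 79]
ineg      → [8, -79]
iadd      → [-71]
bipush 3  → [-71, 3]
imul      → [-213]
bipush -3 → [-213, -3]
iadd      → [-216]
ineg      → [216]
bipush 2  → [216, 2]
idiv      → [108]
bipush -5 → [108, -5]
iadd      → [103]
ineg      → [-103]
ineg      → [103]
bipush 2  → [103, 2]
isub      → [101]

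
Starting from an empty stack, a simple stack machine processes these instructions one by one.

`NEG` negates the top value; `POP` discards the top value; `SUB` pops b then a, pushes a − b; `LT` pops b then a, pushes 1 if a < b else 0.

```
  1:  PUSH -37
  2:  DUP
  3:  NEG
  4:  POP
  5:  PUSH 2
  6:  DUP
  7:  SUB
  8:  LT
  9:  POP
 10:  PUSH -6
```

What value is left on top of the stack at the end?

PUSH -37  [-37]
DUP       [-37, -37]
NEG       [-37, 37]
POP       [-37]
PUSH 2    [-37, 2]
DUP       [-37, 2, 2]
SUB       [-37, 0]
LT        [1]
POP       []
PUSH -6   [-6]

-6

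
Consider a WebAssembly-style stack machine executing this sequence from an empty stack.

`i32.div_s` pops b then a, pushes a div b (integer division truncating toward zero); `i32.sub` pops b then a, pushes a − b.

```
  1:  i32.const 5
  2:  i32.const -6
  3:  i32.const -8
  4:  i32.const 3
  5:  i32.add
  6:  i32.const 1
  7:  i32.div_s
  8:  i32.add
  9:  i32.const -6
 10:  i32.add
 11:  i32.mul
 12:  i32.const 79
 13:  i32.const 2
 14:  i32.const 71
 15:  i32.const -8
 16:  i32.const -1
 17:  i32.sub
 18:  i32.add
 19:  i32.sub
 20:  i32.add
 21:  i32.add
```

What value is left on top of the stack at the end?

-68

i32.const 5  → [5]
i32.const -6 → [5, -6]
i32.const -8 → [5, -6, -8]
i32.const 3  → [5, -6, -8, 3]
i32.add      → [5, -6, -5]
i32.const 1  → [5, -6, -5, 1]
i32.div_s    → [5, -6, -5]
i32.add      → [5, -11]
i32.const -6 → [5, -11, -6]
i32.add      → [5, -17]
i32.mul      → [-85]
i32.const 79 → [-85, 79]
i32.const 2  → [-85, 79, 2]
i32.const 71 → [-85, 79, 2, 71]
i32.const -8 → [-85, 79, 2, 71, -8]
i32.const -1 → [-85, 79, 2, 71, -8, -1]
i32.sub      → [-85, 79, 2, 71, -7]
i32.add      → [-85, 79, 2, 64]
i32.sub      → [-85, 79, -62]
i32.add      → [-85, 17]
i32.add      → [-68]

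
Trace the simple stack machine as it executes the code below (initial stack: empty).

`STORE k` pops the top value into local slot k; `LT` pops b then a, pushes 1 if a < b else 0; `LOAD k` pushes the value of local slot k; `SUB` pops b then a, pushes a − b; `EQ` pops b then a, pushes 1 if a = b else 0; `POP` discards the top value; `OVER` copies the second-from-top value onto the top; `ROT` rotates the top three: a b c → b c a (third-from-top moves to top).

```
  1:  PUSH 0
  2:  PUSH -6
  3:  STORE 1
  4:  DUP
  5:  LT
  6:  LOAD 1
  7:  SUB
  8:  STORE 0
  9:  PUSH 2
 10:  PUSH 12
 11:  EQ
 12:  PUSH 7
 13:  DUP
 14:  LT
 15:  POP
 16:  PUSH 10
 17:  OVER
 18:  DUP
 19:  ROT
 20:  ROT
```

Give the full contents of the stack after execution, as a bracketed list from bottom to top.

PUSH 0  → 0
PUSH -6 → 0 -6
STORE 1 → 0
DUP     → 0 0
LT      → 0
LOAD 1  → 0 -6
SUB     → 6
STORE 0 → (empty)
PUSH 2  → 2
PUSH 12 → 2 12
EQ      → 0
PUSH 7  → 0 7
DUP     → 0 7 7
LT      → 0 0
POP     → 0
PUSH 10 → 0 10
OVER    → 0 10 0
DUP     → 0 10 0 0
ROT     → 0 0 0 10
ROT     → 0 0 10 0

[0, 0, 10, 0]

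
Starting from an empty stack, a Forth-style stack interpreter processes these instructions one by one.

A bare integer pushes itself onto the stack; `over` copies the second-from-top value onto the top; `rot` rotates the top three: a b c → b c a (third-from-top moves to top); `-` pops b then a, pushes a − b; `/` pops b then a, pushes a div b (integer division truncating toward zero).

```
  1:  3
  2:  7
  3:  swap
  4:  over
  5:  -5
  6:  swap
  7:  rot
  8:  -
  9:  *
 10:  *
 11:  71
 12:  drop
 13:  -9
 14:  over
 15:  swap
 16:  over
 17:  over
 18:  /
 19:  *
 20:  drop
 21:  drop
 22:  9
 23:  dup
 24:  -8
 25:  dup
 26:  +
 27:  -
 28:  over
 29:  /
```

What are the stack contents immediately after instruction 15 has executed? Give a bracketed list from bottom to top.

3    -> [3]
7    -> [3, 7]
swap -> [7, 3]
over -> [7, 3, 7]
-5   -> [7, 3, 7, -5]
swap -> [7, 3, -5, 7]
rot  -> [7, -5, 7, 3]
-    -> [7, -5, 4]
*    -> [7, -20]
*    -> [-140]
71   -> [-140, 71]
drop -> [-140]
-9   -> [-140, -9]
over -> [-140, -9, -140]
swap -> [-140, -140, -9]

[-140, -140, -9]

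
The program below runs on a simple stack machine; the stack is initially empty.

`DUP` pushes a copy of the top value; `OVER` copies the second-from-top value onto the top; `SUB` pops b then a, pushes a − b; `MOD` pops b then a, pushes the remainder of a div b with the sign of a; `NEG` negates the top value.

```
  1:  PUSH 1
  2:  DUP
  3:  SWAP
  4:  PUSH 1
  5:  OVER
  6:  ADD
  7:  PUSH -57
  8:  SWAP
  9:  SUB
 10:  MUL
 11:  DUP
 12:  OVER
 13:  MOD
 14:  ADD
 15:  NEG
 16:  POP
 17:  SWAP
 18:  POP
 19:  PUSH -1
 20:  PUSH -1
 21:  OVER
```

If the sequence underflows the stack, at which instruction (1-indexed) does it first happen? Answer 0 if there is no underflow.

PUSH 1    [1]
DUP       [1, 1]
SWAP      [1, 1]
PUSH 1    [1, 1, 1]
OVER      [1, 1, 1, 1]
ADD       [1, 1, 2]
PUSH -57  [1, 1, 2, -57]
SWAP      [1, 1, -57, 2]
SUB       [1, 1, -59]
MUL       [1, -59]
DUP       [1, -59, -59]
OVER      [1, -59, -59, -59]
MOD       [1, -59, 0]
ADD       [1, -59]
NEG       [1, 59]
POP       [1]
SWAP  — needs 2 operands, stack has 1 → underflow

17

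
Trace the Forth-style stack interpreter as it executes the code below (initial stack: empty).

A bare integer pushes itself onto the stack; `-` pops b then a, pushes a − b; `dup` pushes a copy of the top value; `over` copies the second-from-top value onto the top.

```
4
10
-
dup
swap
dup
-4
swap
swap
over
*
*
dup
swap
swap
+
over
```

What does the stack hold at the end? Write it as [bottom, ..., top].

[-6, -6, -288, -6]

4    : 4
10   : 4 10
-    : -6
dup  : -6 -6
swap : -6 -6
dup  : -6 -6 -6
-4   : -6 -6 -6 -4
swap : -6 -6 -4 -6
swap : -6 -6 -6 -4
over : -6 -6 -6 -4 -6
*    : -6 -6 -6 24
*    : -6 -6 -144
dup  : -6 -6 -144 -144
swap : -6 -6 -144 -144
swap : -6 -6 -144 -144
+    : -6 -6 -288
over : -6 -6 -288 -6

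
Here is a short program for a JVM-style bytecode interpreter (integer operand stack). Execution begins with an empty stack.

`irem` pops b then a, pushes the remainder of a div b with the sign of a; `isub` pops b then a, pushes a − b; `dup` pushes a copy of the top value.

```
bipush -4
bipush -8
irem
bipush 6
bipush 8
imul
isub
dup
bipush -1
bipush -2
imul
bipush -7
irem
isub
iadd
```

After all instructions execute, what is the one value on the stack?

bipush -4 : [-4]
bipush -8 : [-4, -8]
irem      : [-4]
bipush 6  : [-4, 6]
bipush 8  : [-4, 6, 8]
imul      : [-4, 48]
isub      : [-52]
dup       : [-52, -52]
bipush -1 : [-52, -52, -1]
bipush -2 : [-52, -52, -1, -2]
imul      : [-52, -52, 2]
bipush -7 : [-52, -52, 2, -7]
irem      : [-52, -52, 2]
isub      : [-52, -54]
iadd      : [-106]

-106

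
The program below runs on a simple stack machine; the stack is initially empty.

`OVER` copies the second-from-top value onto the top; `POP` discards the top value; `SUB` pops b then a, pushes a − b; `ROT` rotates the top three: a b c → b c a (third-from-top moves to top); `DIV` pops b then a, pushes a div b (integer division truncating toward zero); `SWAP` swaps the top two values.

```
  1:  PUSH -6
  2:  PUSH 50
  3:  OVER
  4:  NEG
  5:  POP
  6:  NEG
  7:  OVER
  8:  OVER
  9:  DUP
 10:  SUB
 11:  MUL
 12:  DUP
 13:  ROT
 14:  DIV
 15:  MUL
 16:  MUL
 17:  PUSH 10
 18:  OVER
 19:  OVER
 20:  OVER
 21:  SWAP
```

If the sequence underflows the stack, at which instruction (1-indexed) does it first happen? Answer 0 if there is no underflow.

PUSH -6 -> [-6]
PUSH 50 -> [-6, 50]
OVER    -> [-6, 50, -6]
NEG     -> [-6, 50, 6]
POP     -> [-6, 50]
NEG     -> [-6, -50]
OVER    -> [-6, -50, -6]
OVER    -> [-6, -50, -6, -50]
DUP     -> [-6, -50, -6, -50, -50]
SUB     -> [-6, -50, -6, 0]
MUL     -> [-6, -50, 0]
DUP     -> [-6, -50, 0, 0]
ROT     -> [-6, 0, 0, -50]
DIV     -> [-6, 0, 0]
MUL     -> [-6, 0]
MUL     -> [0]
PUSH 10 -> [0, 10]
OVER    -> [0, 10, 0]
OVER    -> [0, 10, 0, 10]
OVER    -> [0, 10, 0, 10, 0]
SWAP    -> [0, 10, 0, 0, 10]

0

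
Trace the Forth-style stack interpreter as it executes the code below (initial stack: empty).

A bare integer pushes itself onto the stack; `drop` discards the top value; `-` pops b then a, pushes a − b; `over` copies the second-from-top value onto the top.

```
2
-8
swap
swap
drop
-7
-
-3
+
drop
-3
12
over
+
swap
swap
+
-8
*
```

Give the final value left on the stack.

-48

2    → 2
-8   → 2 -8
swap → -8 2
swap → 2 -8
drop → 2
-7   → 2 -7
-    → 9
-3   → 9 -3
+    → 6
drop → (empty)
-3   → -3
12   → -3 12
over → -3 12 -3
+    → -3 9
swap → 9 -3
swap → -3 9
+    → 6
-8   → 6 -8
*    → -48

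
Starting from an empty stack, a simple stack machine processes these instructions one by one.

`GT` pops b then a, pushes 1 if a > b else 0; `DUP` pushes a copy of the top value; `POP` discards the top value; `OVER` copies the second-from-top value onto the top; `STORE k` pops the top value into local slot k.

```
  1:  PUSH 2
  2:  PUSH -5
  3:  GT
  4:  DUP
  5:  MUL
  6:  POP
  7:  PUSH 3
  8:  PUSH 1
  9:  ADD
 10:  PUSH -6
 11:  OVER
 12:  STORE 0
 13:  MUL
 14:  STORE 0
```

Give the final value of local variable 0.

-24

PUSH 2   2
PUSH -5  2 -5
GT       1
DUP      1 1
MUL      1
POP      (empty)
PUSH 3   3
PUSH 1   3 1
ADD      4
PUSH -6  4 -6
OVER     4 -6 4
STORE 0  4 -6
MUL      -24
STORE 0  (empty)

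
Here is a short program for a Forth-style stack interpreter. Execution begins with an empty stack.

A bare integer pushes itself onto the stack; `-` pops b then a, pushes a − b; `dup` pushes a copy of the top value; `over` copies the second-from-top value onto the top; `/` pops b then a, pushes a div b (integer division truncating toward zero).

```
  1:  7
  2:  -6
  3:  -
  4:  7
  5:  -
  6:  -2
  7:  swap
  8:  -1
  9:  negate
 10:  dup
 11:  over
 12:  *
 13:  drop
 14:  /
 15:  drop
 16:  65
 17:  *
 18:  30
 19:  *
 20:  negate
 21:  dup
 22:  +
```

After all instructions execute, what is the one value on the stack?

7800

7       7
-6      7 -6
-       13
7       13 7
-       6
-2      6 -2
swap    -2 6
-1      -2 6 -1
negate  -2 6 1
dup     -2 6 1 1
over    -2 6 1 1 1
*       -2 6 1 1
drop    -2 6 1
/       -2 6
drop    -2
65      -2 65
*       -130
30      -130 30
*       -3900
negate  3900
dup     3900 3900
+       7800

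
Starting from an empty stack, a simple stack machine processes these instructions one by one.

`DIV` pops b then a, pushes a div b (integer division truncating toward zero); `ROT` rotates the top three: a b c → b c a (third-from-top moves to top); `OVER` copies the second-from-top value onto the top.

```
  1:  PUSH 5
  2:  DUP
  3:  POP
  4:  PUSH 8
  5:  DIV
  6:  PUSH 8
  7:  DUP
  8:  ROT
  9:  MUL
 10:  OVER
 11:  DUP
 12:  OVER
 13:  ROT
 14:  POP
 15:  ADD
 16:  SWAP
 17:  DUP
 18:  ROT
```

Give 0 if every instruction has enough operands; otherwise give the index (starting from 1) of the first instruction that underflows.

PUSH 5 : 5
DUP    : 5 5
POP    : 5
PUSH 8 : 5 8
DIV    : 0
PUSH 8 : 0 8
DUP    : 0 8 8
ROT    : 8 8 0
MUL    : 8 0
OVER   : 8 0 8
DUP    : 8 0 8 8
OVER   : 8 0 8 8 8
ROT    : 8 0 8 8 8
POP    : 8 0 8 8
ADD    : 8 0 16
SWAP   : 8 16 0
DUP    : 8 16 0 0
ROT    : 8 0 0 16

0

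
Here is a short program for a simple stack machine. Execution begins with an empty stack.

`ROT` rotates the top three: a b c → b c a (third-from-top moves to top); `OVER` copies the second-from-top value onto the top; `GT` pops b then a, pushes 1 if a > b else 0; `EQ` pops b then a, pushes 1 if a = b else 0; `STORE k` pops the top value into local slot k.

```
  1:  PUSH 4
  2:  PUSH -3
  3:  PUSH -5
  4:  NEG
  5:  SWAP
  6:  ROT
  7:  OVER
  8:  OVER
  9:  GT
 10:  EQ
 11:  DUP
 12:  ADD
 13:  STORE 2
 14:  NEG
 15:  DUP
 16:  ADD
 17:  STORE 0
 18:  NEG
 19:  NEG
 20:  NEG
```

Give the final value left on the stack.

PUSH 4  → [4]
PUSH -3 → [4, -3]
PUSH -5 → [4, -3, -5]
NEG     → [4, -3, 5]
SWAP    → [4, 5, -3]
ROT     → [5, -3, 4]
OVER    → [5, -3, 4, -3]
OVER    → [5, -3, 4, -3, 4]
GT      → [5, -3, 4, 0]
EQ      → [5, -3, 0]
DUP     → [5, -3, 0, 0]
ADD     → [5, -3, 0]
STORE 2 → [5, -3]
NEG     → [5, 3]
DUP     → [5, 3, 3]
ADD     → [5, 6]
STORE 0 → [5]
NEG     → [-5]
NEG     → [5]
NEG     → [-5]

-5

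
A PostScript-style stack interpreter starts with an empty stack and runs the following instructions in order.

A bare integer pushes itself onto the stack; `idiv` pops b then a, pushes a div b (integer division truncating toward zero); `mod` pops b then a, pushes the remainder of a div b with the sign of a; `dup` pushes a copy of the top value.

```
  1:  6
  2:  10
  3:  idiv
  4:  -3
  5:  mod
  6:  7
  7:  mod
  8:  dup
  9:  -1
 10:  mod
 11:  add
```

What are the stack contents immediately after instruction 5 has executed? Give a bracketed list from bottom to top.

6    -> 6
10   -> 6 10
idiv -> 0
-3   -> 0 -3
mod  -> 0

[0]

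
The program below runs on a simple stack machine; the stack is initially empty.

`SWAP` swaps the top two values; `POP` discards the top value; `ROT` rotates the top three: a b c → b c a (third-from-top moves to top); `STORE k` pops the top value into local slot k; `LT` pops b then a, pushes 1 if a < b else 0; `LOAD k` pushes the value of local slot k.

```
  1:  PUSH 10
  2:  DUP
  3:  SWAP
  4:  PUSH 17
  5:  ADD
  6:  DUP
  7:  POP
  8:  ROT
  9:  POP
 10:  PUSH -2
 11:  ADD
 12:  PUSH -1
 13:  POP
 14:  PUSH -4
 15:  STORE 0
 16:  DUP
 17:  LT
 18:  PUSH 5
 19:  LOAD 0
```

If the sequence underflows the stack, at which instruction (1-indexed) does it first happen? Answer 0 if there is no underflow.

PUSH 10 → [10]
DUP     → [10, 10]
SWAP    → [10, 10]
PUSH 17 → [10, 10, 17]
ADD     → [10, 27]
DUP     → [10, 27, 27]
POP     → [10, 27]
ROT  — needs 3 operands, stack has 2 → underflow

8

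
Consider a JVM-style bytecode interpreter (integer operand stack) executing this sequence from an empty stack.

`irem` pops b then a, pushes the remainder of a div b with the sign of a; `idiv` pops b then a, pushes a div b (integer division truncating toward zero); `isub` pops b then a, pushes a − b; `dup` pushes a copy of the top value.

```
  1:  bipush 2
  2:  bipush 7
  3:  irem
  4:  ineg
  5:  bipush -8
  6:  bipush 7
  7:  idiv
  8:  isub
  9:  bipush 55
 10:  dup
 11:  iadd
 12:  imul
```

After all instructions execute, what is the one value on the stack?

bipush 2   [2]
bipush 7   [2, 7]
irem       [2]
ineg       [-2]
bipush -8  [-2, -8]
bipush 7   [-2, -8, 7]
idiv       [-2, -1]
isub       [-1]
bipush 55  [-1, 55]
dup        [-1, 55, 55]
iadd       [-1, 110]
imul       [-110]

-110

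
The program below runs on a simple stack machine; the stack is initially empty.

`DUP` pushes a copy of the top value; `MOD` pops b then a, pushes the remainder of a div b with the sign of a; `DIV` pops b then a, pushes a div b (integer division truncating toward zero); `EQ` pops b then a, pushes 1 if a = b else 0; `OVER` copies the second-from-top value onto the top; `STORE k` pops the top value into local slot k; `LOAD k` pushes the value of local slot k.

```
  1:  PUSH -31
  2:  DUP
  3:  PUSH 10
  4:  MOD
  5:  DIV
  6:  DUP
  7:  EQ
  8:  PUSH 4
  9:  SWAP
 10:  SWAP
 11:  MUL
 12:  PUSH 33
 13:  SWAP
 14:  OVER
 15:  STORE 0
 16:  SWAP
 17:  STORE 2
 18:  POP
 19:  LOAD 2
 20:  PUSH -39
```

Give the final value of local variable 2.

33

PUSH -31 → [-31]
DUP      → [-31, -31]
PUSH 10  → [-31, -31, 10]
MOD      → [-31, -1]
DIV      → [31]
DUP      → [31, 31]
EQ       → [1]
PUSH 4   → [1, 4]
SWAP     → [4, 1]
SWAP     → [1, 4]
MUL      → [4]
PUSH 33  → [4, 33]
SWAP     → [33, 4]
OVER     → [33, 4, 33]
STORE 0  → [33, 4]
SWAP     → [4, 33]
STORE 2  → [4]
POP      → []
LOAD 2   → [33]
PUSH -39 → [33, -39]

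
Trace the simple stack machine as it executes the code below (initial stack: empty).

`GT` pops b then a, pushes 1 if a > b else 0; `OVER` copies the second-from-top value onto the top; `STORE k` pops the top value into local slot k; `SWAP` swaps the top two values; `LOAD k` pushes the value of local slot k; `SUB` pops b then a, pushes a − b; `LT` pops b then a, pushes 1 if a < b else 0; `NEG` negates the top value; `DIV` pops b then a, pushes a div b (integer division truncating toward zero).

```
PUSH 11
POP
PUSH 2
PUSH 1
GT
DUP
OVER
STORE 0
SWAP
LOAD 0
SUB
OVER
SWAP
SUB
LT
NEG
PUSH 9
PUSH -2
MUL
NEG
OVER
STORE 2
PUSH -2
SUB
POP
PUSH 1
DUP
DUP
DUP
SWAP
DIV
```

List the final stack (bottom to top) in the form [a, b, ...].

[0, 1, 1, 1]

PUSH 11  [11]
POP      []
PUSH 2   [2]
PUSH 1   [2, 1]
GT       [1]
DUP      [1, 1]
OVER     [1, 1, 1]
STORE 0  [1, 1]
SWAP     [1, 1]
LOAD 0   [1, 1, 1]
SUB      [1, 0]
OVER     [1, 0, 1]
SWAP     [1, 1, 0]
SUB      [1, 1]
LT       [0]
NEG      [0]
PUSH 9   [0, 9]
PUSH -2  [0, 9, -2]
MUL      [0, -18]
NEG      [0, 18]
OVER     [0, 18, 0]
STORE 2  [0, 18]
PUSH -2  [0, 18, -2]
SUB      [0, 20]
POP      [0]
PUSH 1   [0, 1]
DUP      [0, 1, 1]
DUP      [0, 1, 1, 1]
DUP      [0, 1, 1, 1, 1]
SWAP     [0, 1, 1, 1, 1]
DIV      [0, 1, 1, 1]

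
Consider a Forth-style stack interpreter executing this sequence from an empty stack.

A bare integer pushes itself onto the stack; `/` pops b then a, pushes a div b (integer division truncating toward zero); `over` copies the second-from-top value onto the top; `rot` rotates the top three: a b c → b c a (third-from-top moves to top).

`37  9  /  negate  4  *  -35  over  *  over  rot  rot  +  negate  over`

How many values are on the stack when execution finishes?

3

37     -> 37
9      -> 37 9
/      -> 4
negate -> -4
4      -> -4 4
*      -> -16
-35    -> -16 -35
over   -> -16 -35 -16
*      -> -16 560
over   -> -16 560 -16
rot    -> 560 -16 -16
rot    -> -16 -16 560
+      -> -16 544
negate -> -16 -544
over   -> -16 -544 -16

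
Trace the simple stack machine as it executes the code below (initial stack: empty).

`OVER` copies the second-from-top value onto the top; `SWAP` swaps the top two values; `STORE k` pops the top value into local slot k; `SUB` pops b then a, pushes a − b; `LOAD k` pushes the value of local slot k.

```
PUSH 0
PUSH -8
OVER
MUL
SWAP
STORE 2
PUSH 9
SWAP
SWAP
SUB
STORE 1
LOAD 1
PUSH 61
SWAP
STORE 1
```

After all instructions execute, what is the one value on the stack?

61

PUSH 0   [0]
PUSH -8  [0, -8]
OVER     [0, -8, 0]
MUL      [0, 0]
SWAP     [0, 0]
STORE 2  [0]
PUSH 9   [0, 9]
SWAP     [9, 0]
SWAP     [0, 9]
SUB      [-9]
STORE 1  []
LOAD 1   [-9]
PUSH 61  [-9, 61]
SWAP     [61, -9]
STORE 1  [61]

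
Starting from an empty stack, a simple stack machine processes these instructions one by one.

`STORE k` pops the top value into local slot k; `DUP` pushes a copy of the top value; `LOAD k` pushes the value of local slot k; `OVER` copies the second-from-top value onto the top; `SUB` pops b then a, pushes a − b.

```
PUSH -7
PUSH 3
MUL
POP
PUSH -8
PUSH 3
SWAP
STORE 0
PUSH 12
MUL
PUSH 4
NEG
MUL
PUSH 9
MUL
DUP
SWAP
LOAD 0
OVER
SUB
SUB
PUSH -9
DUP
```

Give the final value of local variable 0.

-8

PUSH -7 → -7
PUSH 3  → -7 3
MUL     → -21
POP     → (empty)
PUSH -8 → -8
PUSH 3  → -8 3
SWAP    → 3 -8
STORE 0 → 3
PUSH 12 → 3 12
MUL     → 36
PUSH 4  → 36 4
NEG     → 36 -4
MUL     → -144
PUSH 9  → -144 9
MUL     → -1296
DUP     → -1296 -1296
SWAP    → -1296 -1296
LOAD 0  → -1296 -1296 -8
OVER    → -1296 -1296 -8 -1296
SUB     → -1296 -1296 1288
SUB     → -1296 -2584
PUSH -9 → -1296 -2584 -9
DUP     → -1296 -2584 -9 -9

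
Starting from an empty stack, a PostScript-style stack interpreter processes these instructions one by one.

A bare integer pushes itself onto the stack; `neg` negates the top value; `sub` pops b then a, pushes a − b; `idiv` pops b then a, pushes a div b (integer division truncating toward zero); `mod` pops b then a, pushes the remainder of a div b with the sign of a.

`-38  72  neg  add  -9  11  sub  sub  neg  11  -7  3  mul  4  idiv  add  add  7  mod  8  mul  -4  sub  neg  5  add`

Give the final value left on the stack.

-39

-38  : [-38]
72   : [-38, 72]
neg  : [-38, -72]
add  : [-110]
-9   : [-110, -9]
11   : [-110, -9, 11]
sub  : [-110, -20]
sub  : [-90]
neg  : [90]
11   : [90, 11]
-7   : [90, 11, -7]
3    : [90, 11, -7, 3]
mul  : [90, 11, -21]
4    : [90, 11, -21, 4]
idiv : [90, 11, -5]
add  : [90, 6]
add  : [96]
7    : [96, 7]
mod  : [5]
8    : [5, 8]
mul  : [40]
-4   : [40, -4]
sub  : [44]
neg  : [-44]
5    : [-44, 5]
add  : [-39]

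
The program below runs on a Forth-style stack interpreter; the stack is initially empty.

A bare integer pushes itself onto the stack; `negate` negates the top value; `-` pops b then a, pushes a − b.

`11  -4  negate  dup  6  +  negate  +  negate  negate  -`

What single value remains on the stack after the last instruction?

17

11     -> 11
-4     -> 11 -4
negate -> 11 4
dup    -> 11 4 4
6      -> 11 4 4 6
+      -> 11 4 10
negate -> 11 4 -10
+      -> 11 -6
negate -> 11 6
negate -> 11 -6
-      -> 17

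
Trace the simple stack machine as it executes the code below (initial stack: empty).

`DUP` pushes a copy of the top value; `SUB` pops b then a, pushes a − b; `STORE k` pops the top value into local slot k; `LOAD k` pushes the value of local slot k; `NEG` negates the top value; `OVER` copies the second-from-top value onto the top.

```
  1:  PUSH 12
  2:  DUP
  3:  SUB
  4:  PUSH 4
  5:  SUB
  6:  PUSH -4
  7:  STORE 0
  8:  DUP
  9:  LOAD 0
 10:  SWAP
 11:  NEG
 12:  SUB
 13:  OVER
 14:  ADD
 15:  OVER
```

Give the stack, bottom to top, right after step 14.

[-4, -12]

PUSH 12 -> [12]
DUP     -> [12, 12]
SUB     -> [0]
PUSH 4  -> [0, 4]
SUB     -> [-4]
PUSH -4 -> [-4, -4]
STORE 0 -> [-4]
DUP     -> [-4, -4]
LOAD 0  -> [-4, -4, -4]
SWAP    -> [-4, -4, -4]
NEG     -> [-4, -4, 4]
SUB     -> [-4, -8]
OVER    -> [-4, -8, -4]
ADD     -> [-4, -12]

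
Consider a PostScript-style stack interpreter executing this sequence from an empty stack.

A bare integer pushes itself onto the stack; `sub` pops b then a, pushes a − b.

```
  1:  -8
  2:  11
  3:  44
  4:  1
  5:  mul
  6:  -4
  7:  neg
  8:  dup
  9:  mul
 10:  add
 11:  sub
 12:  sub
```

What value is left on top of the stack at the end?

41

-8  : [-8]
11  : [-8, 11]
44  : [-8, 11, 44]
1   : [-8, 11, 44, 1]
mul : [-8, 11, 44]
-4  : [-8, 11, 44, -4]
neg : [-8, 11, 44, 4]
dup : [-8, 11, 44, 4, 4]
mul : [-8, 11, 44, 16]
add : [-8, 11, 60]
sub : [-8, -49]
sub : [41]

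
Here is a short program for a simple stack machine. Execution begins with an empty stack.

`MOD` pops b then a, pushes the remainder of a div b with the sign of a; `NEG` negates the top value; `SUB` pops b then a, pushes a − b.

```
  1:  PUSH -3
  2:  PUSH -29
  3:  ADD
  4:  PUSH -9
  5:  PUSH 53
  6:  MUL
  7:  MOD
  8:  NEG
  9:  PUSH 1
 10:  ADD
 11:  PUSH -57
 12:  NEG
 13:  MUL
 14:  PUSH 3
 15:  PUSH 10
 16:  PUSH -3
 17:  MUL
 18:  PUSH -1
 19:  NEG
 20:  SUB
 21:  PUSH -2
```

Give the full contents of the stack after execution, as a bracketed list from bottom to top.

[1881, 3, -31, -2]

PUSH -3  : -3
PUSH -29 : -3 -29
ADD      : -32
PUSH -9  : -32 -9
PUSH 53  : -32 -9 53
MUL      : -32 -477
MOD      : -32
NEG      : 32
PUSH 1   : 32 1
ADD      : 33
PUSH -57 : 33 -57
NEG      : 33 57
MUL      : 1881
PUSH 3   : 1881 3
PUSH 10  : 1881 3 10
PUSH -3  : 1881 3 10 -3
MUL      : 1881 3 -30
PUSH -1  : 1881 3 -30 -1
NEG      : 1881 3 -30 1
SUB      : 1881 3 -31
PUSH -2  : 1881 3 -31 -2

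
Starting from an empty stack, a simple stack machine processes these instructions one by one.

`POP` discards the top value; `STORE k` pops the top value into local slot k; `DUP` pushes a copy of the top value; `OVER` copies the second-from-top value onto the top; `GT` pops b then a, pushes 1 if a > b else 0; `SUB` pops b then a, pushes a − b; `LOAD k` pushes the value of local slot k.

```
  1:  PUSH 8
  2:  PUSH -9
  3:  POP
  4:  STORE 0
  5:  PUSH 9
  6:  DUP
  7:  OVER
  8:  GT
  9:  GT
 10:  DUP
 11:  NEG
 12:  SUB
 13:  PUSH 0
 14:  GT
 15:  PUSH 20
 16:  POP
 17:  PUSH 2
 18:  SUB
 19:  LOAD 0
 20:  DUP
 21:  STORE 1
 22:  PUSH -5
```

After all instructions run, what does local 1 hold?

8

PUSH 8   [8]
PUSH -9  [8, -9]
POP      [8]
STORE 0  []
PUSH 9   [9]
DUP      [9, 9]
OVER     [9, 9, 9]
GT       [9, 0]
GT       [1]
DUP      [1, 1]
NEG      [1, -1]
SUB      [2]
PUSH 0   [2, 0]
GT       [1]
PUSH 20  [1, 20]
POP      [1]
PUSH 2   [1, 2]
SUB      [-1]
LOAD 0   [-1, 8]
DUP      [-1, 8, 8]
STORE 1  [-1, 8]
PUSH -5  [-1, 8, -5]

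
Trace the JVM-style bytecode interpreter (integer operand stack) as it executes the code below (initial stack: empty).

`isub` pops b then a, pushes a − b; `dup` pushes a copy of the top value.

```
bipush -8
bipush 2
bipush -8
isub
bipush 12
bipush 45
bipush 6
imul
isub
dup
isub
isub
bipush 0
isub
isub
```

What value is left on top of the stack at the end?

bipush -8 → -8
bipush 2  → -8 2
bipush -8 → -8 2 -8
isub      → -8 10
bipush 12 → -8 10 12
bipush 45 → -8 10 12 45
bipush 6  → -8 10 12 45 6
imul      → -8 10 12 270
isub      → -8 10 -258
dup       → -8 10 -258 -258
isub      → -8 10 0
isub      → -8 10
bipush 0  → -8 10 0
isub      → -8 10
isub      → -18

-18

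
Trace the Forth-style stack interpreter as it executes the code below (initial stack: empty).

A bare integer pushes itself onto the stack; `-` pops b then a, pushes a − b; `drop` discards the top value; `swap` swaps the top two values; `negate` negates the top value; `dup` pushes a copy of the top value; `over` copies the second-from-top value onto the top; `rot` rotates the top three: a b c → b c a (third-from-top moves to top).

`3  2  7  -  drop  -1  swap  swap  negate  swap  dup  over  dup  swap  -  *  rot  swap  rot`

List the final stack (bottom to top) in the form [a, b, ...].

[1, 0, 3]

3      → 3
2      → 3 2
7      → 3 2 7
-      → 3 -5
drop   → 3
-1     → 3 -1
swap   → -1 3
swap   → 3 -1
negate → 3 1
swap   → 1 3
dup    → 1 3 3
over   → 1 3 3 3
dup    → 1 3 3 3 3
swap   → 1 3 3 3 3
-      → 1 3 3 0
*      → 1 3 0
rot    → 3 0 1
swap   → 3 1 0
rot    → 1 0 3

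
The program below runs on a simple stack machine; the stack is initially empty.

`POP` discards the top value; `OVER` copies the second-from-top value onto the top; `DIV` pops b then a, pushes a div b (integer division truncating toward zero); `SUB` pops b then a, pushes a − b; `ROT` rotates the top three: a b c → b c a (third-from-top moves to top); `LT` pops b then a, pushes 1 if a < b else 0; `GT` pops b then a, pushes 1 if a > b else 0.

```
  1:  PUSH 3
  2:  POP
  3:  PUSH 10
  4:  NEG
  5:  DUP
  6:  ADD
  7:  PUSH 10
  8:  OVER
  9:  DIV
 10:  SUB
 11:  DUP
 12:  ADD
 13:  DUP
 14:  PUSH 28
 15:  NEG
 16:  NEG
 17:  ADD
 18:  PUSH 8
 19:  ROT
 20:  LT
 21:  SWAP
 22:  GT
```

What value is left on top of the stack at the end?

PUSH 3   [3]
POP      []
PUSH 10  [10]
NEG      [-10]
DUP      [-10, -10]
ADD      [-20]
PUSH 10  [-20, 10]
OVER     [-20, 10, -20]
DIV      [-20, 0]
SUB      [-20]
DUP      [-20, -20]
ADD      [-40]
DUP      [-40, -40]
PUSH 28  [-40, -40, 28]
NEG      [-40, -40, -28]
NEG      [-40, -40, 28]
ADD      [-40, -12]
PUSH 8   [-40, -12, 8]
ROT      [-12, 8, -40]
LT       [-12, 0]
SWAP     [0, -12]
GT       [1]

1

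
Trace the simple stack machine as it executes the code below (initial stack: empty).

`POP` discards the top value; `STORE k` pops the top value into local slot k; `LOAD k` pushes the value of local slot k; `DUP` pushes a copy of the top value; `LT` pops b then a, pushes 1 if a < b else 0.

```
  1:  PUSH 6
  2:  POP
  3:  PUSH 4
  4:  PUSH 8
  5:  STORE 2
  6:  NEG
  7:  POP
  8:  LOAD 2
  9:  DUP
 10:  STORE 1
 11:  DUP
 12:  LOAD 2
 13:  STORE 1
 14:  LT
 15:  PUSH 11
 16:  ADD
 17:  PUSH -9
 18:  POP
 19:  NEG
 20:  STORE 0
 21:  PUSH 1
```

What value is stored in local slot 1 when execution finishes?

8

PUSH 6  → 6
POP     → (empty)
PUSH 4  → 4
PUSH 8  → 4 8
STORE 2 → 4
NEG     → -4
POP     → (empty)
LOAD 2  → 8
DUP     → 8 8
STORE 1 → 8
DUP     → 8 8
LOAD 2  → 8 8 8
STORE 1 → 8 8
LT      → 0
PUSH 11 → 0 11
ADD     → 11
PUSH -9 → 11 -9
POP     → 11
NEG     → -11
STORE 0 → (empty)
PUSH 1  → 1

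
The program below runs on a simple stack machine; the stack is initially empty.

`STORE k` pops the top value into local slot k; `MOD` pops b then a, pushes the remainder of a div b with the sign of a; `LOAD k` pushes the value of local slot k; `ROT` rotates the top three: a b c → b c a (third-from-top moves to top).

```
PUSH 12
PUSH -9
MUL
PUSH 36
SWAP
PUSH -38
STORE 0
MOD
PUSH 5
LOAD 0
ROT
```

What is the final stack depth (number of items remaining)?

3

PUSH 12  → [12]
PUSH -9  → [12, -9]
MUL      → [-108]
PUSH 36  → [-108, 36]
SWAP     → [36, -108]
PUSH -38 → [36, -108, -38]
STORE 0  → [36, -108]
MOD      → [36]
PUSH 5   → [36, 5]
LOAD 0   → [36, 5, -38]
ROT      → [5, -38, 36]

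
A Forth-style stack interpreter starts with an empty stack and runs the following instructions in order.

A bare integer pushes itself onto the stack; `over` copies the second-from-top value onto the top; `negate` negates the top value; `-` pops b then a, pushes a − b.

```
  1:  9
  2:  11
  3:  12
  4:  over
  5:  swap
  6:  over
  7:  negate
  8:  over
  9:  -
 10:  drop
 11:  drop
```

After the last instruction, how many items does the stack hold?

9      : 9
11     : 9 11
12     : 9 11 12
over   : 9 11 12 11
swap   : 9 11 11 12
over   : 9 11 11 12 11
negate : 9 11 11 12 -11
over   : 9 11 11 12 -11 12
-      : 9 11 11 12 -23
drop   : 9 11 11 12
drop   : 9 11 11

3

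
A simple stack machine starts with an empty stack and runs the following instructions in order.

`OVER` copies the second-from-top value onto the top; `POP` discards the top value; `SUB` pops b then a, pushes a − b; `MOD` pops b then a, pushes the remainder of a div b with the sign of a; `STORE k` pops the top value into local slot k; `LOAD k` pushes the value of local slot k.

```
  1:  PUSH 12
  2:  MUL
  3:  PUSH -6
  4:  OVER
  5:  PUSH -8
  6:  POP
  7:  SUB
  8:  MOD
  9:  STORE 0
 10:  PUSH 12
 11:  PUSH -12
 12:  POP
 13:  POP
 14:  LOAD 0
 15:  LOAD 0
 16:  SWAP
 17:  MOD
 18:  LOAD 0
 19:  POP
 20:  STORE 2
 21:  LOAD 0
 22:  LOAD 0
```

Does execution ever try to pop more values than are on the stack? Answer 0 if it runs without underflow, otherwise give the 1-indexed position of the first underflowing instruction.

2

PUSH 12 : 12
MUL  — needs 2 operands, stack has 1 → underflow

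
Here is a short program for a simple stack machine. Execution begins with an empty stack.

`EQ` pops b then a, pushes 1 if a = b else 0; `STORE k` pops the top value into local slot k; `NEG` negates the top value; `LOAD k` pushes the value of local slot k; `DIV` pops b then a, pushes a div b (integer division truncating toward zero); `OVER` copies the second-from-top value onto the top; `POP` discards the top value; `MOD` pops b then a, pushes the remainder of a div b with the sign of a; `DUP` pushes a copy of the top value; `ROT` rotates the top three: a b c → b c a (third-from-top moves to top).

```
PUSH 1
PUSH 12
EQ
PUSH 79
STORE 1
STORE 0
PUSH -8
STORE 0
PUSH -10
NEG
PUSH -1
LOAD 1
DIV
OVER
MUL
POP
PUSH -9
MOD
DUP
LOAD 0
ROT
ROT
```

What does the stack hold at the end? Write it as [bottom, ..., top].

PUSH 1   → 1
PUSH 12  → 1 12
EQ       → 0
PUSH 79  → 0 79
STORE 1  → 0
STORE 0  → (empty)
PUSH -8  → -8
STORE 0  → (empty)
PUSH -10 → -10
NEG      → 10
PUSH -1  → 10 -1
LOAD 1   → 10 -1 79
DIV      → 10 0
OVER     → 10 0 10
MUL      → 10 0
POP      → 10
PUSH -9  → 10 -9
MOD      → 1
DUP      → 1 1
LOAD 0   → 1 1 -8
ROT      → 1 -8 1
ROT      → -8 1 1

[-8, 1, 1]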